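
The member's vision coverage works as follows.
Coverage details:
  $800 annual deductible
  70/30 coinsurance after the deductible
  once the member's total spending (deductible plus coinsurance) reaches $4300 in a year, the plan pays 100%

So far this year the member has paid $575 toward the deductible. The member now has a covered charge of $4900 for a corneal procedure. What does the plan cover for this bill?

$3272.50

Deductible still to meet: $800 − $575 = $225.
That leaves $4900 − $225 = $4675 for coinsurance.
Coinsurance: $4675 × 30% = $1402.50.
Member responsibility before any cap: $225 + $1402.50 = $1627.50.
Year-to-date out-of-pocket becomes $575 + $1627.50 = $2202.50, still under the $4300 maximum, so no cap applies.
The plan picks up $4900 − $1627.50 = $3272.50.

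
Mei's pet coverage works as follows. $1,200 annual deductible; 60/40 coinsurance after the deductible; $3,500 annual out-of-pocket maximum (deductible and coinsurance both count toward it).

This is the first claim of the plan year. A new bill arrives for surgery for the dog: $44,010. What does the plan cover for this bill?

$40,510

Deductible not yet touched, so the first $1,200 of the bill goes to the deductible.
That leaves $44,010 − $1,200 = $42,810 for coinsurance.
40% of $42,810 = $17,124 falls to the owner.
So the owner owes $1,200 + $17,124 = $18,324 before any cap.
That would bring total out-of-pocket to $18,324, past the $3,500 cap. The owner is capped at $3,500 − $0 = $3,500 on this claim.
The plan picks up $44,010 − $3,500 = $40,510.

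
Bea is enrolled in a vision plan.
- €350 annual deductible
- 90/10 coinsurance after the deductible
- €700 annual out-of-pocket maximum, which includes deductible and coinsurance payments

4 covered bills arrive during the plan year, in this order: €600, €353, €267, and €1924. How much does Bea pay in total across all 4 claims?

€629.40

Bill 1, €600: €350 to deductible, leaving €250; 10% of €250 = €25. Member pays €375; OOP now €375.
Bill 2, €353: deductible met; 10% of €353 = €35.30. Member owes €35.30 (running OOP €410.30).
Bill 3, €267: deductible met; 10% of €267 = €26.70. Cost to member: €26.70. OOP to date €437.
Bill 4, €1924: 10% coinsurance on €1924 = €192.40. Member pays €192.40; OOP now €629.40.
Summing the member's payments: €375 + €35.30 + €26.70 + €192.40 = €629.40.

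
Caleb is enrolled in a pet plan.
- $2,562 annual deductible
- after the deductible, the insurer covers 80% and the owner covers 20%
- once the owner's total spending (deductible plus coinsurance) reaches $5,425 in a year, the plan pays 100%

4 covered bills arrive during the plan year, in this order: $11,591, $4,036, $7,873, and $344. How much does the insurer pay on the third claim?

#1 ($11,591): $2,562 finishes the deductible; $9,029 goes to coinsurance; owner's 20% is $1,805.80. Owner owes $4,367.80 (running OOP $4,367.80). Plan pays $11,591 − $4,367.80 = $7,223.20.
#2 ($4,036): deductible met; 20% of $4,036 = $807.20. Owner owes $807.20 (running OOP $5,175). Insurer: $4,036 − $807.20 = $3,228.80.
#3 ($7,873): deductible already satisfied, so owner's share is 20% × $7,873 = $1,574.60. OOP would hit $6,749.60 > $5,425, so the cap limits the owner to $5,425 − $5,175 = $250. Plan pays $7,873 − $250 = $7,623.

$7,623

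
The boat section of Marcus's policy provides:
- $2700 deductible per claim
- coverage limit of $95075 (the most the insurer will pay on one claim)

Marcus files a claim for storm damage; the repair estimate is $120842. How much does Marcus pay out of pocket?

$25767

Subtract the deductible: $120842 − $2700 = $118142.
The $95075 per-incident cap binds; insurer pays $95075.
Owner's share is the uncovered remainder: $120842 − $95075 = $25767.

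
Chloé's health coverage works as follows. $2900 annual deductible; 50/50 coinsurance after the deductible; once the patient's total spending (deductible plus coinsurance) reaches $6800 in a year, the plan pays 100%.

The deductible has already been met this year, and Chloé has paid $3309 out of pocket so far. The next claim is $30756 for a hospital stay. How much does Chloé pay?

With the deductible met, the entire $30756 is subject to coinsurance.
50% of $30756 = $15378 falls to the patient.
Year-to-date out-of-pocket would reach $3309 + $15378 = $18687, above the $6800 maximum, so the patient pays only $6800 − $3309 = $3491.

$3491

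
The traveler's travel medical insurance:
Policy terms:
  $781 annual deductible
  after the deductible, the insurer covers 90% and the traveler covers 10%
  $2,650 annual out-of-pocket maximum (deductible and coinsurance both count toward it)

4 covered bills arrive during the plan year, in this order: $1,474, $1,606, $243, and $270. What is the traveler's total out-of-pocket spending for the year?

Bill 1, $1,474: deductible takes $781, $693 remains; coinsurance $693 × 10% = $69.30. Cost to traveler: $850.30. OOP to date $850.30.
Bill 2, $1,606: 10% coinsurance on $1,606 = $160.60. Traveler pays $160.60; OOP now $1,010.90.
Bill 3, $243: 10% coinsurance on $243 = $24.30. Traveler owes $24.30 (running OOP $1,035.20).
Bill 4, $270: 10% coinsurance on $270 = $27. Traveler owes $27 (running OOP $1,062.20).
Total paid by the traveler: $850.30 + $160.60 + $24.30 + $27 = $1,062.20.

$1,062.20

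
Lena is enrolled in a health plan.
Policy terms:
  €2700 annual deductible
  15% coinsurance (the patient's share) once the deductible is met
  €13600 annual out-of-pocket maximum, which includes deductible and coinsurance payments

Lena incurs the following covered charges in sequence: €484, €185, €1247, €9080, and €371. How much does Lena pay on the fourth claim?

€2028.40

Bill 1, €484: entire amount goes to the deductible. Patient owes €484 (running OOP €484).
Bill 2, €185: all of it applies to the deductible. Patient pays €185; OOP now €669.
Bill 3, €1247: fully absorbed by the deductible. Patient owes €1247 (running OOP €1916).
Bill 4, €9080: €784 to deductible, leaving €8296; coinsurance €8296 × 15% = €1244.40. Patient pays €2028.40; OOP now €3944.40.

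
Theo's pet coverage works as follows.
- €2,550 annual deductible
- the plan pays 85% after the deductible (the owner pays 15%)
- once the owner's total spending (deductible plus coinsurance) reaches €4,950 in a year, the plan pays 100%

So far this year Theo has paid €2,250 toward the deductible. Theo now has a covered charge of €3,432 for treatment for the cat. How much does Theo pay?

€769.80

€2,250 of the €2,550 deductible is already met, leaving €300.
After the €300 deductible portion, €3,432 − €300 = €3,132 is subject to coinsurance.
Coinsurance: €3,132 × 15% = €469.80.
So the owner owes €300 + €469.80 = €769.80 before any cap.
Cumulative spending €2,250 + €769.80 = €3,019.80 stays under the €4,950 maximum.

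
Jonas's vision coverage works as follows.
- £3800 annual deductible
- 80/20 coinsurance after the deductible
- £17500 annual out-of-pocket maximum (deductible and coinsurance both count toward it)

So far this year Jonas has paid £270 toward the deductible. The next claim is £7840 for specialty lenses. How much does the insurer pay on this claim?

Remaining deductible: £3800 − £270 = £3530.
That leaves £7840 − £3530 = £4310 for coinsurance.
20% of £4310 = £862 falls to the member.
So the member owes £3530 + £862 = £4392 before any cap.
Cumulative spending £270 + £4392 = £4662 stays under the £17500 maximum.
The plan picks up £7840 − £4392 = £3448.

£3448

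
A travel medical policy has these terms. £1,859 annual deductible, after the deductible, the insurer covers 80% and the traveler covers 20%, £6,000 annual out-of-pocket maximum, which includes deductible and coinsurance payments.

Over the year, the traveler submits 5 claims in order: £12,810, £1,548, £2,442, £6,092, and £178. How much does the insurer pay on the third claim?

£1,953.60

#1 (£12,810): £1,859 to deductible, leaving £10,951; coinsurance £10,951 × 20% = £2,190.20. Traveler owes £4,049.20 (running OOP £4,049.20). Plan pays £12,810 − £4,049.20 = £8,760.80.
#2 (£1,548): deductible already satisfied, so traveler's share is 20% × £1,548 = £309.60. Traveler owes £309.60 (running OOP £4,358.80). Plan pays £1,548 − £309.60 = £1,238.40.
#3 (£2,442): deductible already satisfied, so traveler's share is 20% × £2,442 = £488.40. Traveler pays £488.40; OOP now £4,847.20. Insurer: £2,442 − £488.40 = £1,953.60.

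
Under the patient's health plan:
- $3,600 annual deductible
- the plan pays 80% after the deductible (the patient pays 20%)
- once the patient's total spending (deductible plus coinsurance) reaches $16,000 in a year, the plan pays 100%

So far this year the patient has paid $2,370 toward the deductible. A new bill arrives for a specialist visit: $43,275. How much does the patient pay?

$9,639

$2,370 of the $3,600 deductible is already met, leaving $1,230.
That leaves $43,275 − $1,230 = $42,045 for coinsurance.
20% of $42,045 = $8,409 falls to the patient.
That puts the patient's cost at $1,230 + $8,409 = $9,639 before any cap.
Total out-of-pocket so far would be $2,370 + $9,639 = $12,009, below the $16,000 cap — no reduction.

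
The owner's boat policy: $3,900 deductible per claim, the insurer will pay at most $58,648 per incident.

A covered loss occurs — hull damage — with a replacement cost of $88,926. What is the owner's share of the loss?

After the deductible, $88,926 − $3,900 = $85,026 remains.
The $58,648 per-incident cap binds; insurer pays $58,648.
Out of pocket: $88,926 − $58,648 = $30,278.

$30,278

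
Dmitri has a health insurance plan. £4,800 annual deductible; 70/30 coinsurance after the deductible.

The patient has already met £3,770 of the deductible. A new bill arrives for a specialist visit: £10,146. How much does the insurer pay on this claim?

£6,381.20

£3,770 of the £4,800 deductible is already met, leaving £1,030.
The remaining £9,116 (= £10,146 − £1,030) moves to coinsurance.
Patient's 30% share of £9,116 is £2,734.80.
So the patient owes £1,030 + £2,734.80 = £3,764.80.
The plan picks up £10,146 − £3,764.80 = £6,381.20.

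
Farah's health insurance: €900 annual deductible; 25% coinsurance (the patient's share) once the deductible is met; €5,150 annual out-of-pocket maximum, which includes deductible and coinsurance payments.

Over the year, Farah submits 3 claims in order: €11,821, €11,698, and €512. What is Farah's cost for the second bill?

#1 (€11,821): €900 finishes the deductible; €10,921 goes to coinsurance; 25% of €10,921 = €2,730.25. Patient pays €3,630.25; OOP now €3,630.25.
#2 (€11,698): deductible met; 25% of €11,698 = €2,924.50. Adding that to €3,630.25 gives €6,554.75, past the €5,150 cap; patient pays only €5,150 − €3,630.25 = €1,519.75.

€1,519.75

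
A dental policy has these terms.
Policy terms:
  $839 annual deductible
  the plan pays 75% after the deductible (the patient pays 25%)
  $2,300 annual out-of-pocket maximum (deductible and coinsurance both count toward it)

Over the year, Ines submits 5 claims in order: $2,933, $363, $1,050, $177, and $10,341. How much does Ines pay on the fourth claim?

#1 ($2,933): $839 to deductible, leaving $2,094; patient's 25% is $523.50. Cost to patient: $1,362.50. OOP to date $1,362.50.
#2 ($363): deductible already satisfied, so patient's share is 25% × $363 = $90.75. Patient owes $90.75 (running OOP $1,453.25).
#3 ($1,050): 25% coinsurance on $1,050 = $262.50. Patient pays $262.50; OOP now $1,715.75.
#4 ($177): deductible met; 25% of $177 = $44.25. Patient pays $44.25; OOP now $1,760.

$44.25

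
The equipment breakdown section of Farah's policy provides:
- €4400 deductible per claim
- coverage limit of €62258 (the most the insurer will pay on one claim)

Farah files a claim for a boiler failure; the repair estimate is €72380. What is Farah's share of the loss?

€10122

Subtract the deductible: €72380 − €4400 = €67980.
€67980 exceeds the €62258 limit, so the insurer pays the limit: €62258.
The business owner bears the rest of the original loss: €72380 − €62258 = €10122.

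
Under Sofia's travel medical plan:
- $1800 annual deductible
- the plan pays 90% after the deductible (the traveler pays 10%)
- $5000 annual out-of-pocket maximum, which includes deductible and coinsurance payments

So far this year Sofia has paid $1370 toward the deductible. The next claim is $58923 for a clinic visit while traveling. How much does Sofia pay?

$3630

$1370 of the $1800 deductible is already met, leaving $430.
The remaining $58493 (= $58923 − $430) moves to coinsurance.
Coinsurance: $58493 × 10% = $5849.30.
That puts the traveler's cost at $430 + $5849.30 = $6279.30 before any cap.
That would bring total out-of-pocket to $7649.30, past the $5000 cap. The traveler is capped at $5000 − $1370 = $3630 on this claim.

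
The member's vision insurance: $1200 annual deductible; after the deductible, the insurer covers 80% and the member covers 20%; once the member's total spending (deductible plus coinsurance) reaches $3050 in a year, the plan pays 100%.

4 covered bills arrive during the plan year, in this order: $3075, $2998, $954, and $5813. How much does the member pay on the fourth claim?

#1 ($3075): $1200 to deductible, leaving $1875; member's 20% is $375. Member owes $1575 (running OOP $1575).
#2 ($2998): deductible already satisfied, so member's share is 20% × $2998 = $599.60. Member pays $599.60; OOP now $2174.60.
#3 ($954): 20% coinsurance on $954 = $190.80. Member owes $190.80 (running OOP $2365.40).
#4 ($5813): 20% coinsurance on $5813 = $1162.60. OOP would hit $3528 > $3050, so the cap limits the member to $3050 − $2365.40 = $684.60.

$684.60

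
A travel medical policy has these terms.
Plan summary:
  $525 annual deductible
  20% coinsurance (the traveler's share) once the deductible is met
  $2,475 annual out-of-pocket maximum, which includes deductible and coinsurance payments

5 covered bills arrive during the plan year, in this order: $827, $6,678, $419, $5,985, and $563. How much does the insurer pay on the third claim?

Claim 1 — $827: deductible takes $525, $302 remains; coinsurance $302 × 20% = $60.40. Traveler owes $585.40 (running OOP $585.40). Insurer: $827 − $585.40 = $241.60.
Claim 2 — $6,678: deductible met; 20% of $6,678 = $1,335.60. Cost to traveler: $1,335.60. OOP to date $1,921. Insurer: $6,678 − $1,335.60 = $5,342.40.
Claim 3 — $419: deductible already satisfied, so traveler's share is 20% × $419 = $83.80. Traveler pays $83.80; OOP now $2,004.80. Plan pays $419 − $83.80 = $335.20.

$335.20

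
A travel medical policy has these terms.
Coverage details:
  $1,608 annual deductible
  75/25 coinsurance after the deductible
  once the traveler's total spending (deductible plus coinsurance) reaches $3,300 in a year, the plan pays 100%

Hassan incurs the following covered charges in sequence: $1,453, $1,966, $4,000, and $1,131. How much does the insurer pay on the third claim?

Bill 1, $1,453: fully absorbed by the deductible. Traveler pays $1,453; OOP now $1,453. Plan pays $1,453 − $1,453 = $0.
Bill 2, $1,966: deductible takes $155, $1,811 remains; 25% of $1,811 = $452.75. Traveler pays $607.75; OOP now $2,060.75. Plan pays $1,966 − $607.75 = $1,358.25.
Bill 3, $4,000: deductible met; 25% of $4,000 = $1,000. Traveler pays $1,000; OOP now $3,060.75. Insurer: $4,000 − $1,000 = $3,000.

$3,000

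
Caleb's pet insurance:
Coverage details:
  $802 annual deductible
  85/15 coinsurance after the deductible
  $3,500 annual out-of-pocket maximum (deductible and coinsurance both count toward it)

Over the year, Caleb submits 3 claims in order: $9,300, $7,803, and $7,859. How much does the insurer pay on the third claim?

$7,606.15

Bill 1, $9,300: $802 to deductible, leaving $8,498; coinsurance $8,498 × 15% = $1,274.70. Owner pays $2,076.70; OOP now $2,076.70. Insurer: $9,300 − $2,076.70 = $7,223.30.
Bill 2, $7,803: deductible already satisfied, so owner's share is 15% × $7,803 = $1,170.45. Cost to owner: $1,170.45. OOP to date $3,247.15. Plan pays $7,803 − $1,170.45 = $6,632.55.
Bill 3, $7,859: deductible already satisfied, so owner's share is 15% × $7,859 = $1,178.85. That would push OOP to $4,426, over the $3,500 cap, so owner pays $3,500 − $3,247.15 = $252.85. Insurer: $7,859 − $252.85 = $7,606.15.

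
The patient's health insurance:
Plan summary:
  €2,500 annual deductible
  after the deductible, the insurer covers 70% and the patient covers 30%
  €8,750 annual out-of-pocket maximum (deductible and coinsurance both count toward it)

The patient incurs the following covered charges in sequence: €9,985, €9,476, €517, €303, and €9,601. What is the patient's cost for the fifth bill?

Claim 1 — €9,985: €2,500 finishes the deductible; €7,485 goes to coinsurance; 30% of €7,485 = €2,245.50. Patient pays €4,745.50; OOP now €4,745.50.
Claim 2 — €9,476: 30% coinsurance on €9,476 = €2,842.80. Patient owes €2,842.80 (running OOP €7,588.30).
Claim 3 — €517: deductible met; 30% of €517 = €155.10. Patient owes €155.10 (running OOP €7,743.40).
Claim 4 — €303: deductible met; 30% of €303 = €90.90. Patient owes €90.90 (running OOP €7,834.30).
Claim 5 — €9,601: 30% coinsurance on €9,601 = €2,880.30. Adding that to €7,834.30 gives €10,714.60, past the €8,750 cap; patient pays only €8,750 − €7,834.30 = €915.70.

€915.70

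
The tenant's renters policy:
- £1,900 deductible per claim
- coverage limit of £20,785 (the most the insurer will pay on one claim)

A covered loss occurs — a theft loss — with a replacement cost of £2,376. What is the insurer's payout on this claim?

£476

Less the £1,900 deductible: £2,376 − £1,900 = £476.
£476 ≤ £20,785, so the limit doesn't bind; insurer pays £476.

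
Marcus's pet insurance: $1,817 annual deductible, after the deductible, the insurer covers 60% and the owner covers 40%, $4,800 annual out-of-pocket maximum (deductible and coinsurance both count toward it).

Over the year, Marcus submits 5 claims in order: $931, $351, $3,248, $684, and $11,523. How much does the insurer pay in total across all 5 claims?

Claim 1 ($931): entire amount goes to the deductible. Cost to owner: $931. OOP to date $931. Insurer: $931 − $931 = $0.
Claim 2 ($351): entire amount goes to the deductible. Owner pays $351; OOP now $1,282. Insurer: $351 − $351 = $0.
Claim 3 ($3,248): $535 to deductible, leaving $2,713; 40% of $2,713 = $1,085.20. Cost to owner: $1,620.20. OOP to date $2,902.20. Insurer: $3,248 − $1,620.20 = $1,627.80.
Claim 4 ($684): deductible already satisfied, so owner's share is 40% × $684 = $273.60. Owner owes $273.60 (running OOP $3,175.80). Plan pays $684 − $273.60 = $410.40.
Claim 5 ($11,523): deductible already satisfied, so owner's share is 40% × $11,523 = $4,609.20. That would push OOP to $7,785, over the $4,800 cap, so owner pays $4,800 − $3,175.80 = $1,624.20. Insurer: $11,523 − $1,624.20 = $9,898.80.
Insurer total = bills − owner's total = $16,737 − $4,800 = $11,937.

$11,937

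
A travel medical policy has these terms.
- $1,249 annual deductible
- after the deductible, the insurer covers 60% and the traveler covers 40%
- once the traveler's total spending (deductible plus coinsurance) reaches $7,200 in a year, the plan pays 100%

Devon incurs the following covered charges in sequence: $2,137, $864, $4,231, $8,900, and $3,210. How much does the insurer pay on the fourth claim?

Claim 1 — $2,137: $1,249 finishes the deductible; $888 goes to coinsurance; traveler's 40% is $355.20. Traveler pays $1,604.20; OOP now $1,604.20. Plan pays $2,137 − $1,604.20 = $532.80.
Claim 2 — $864: deductible already satisfied, so traveler's share is 40% × $864 = $345.60. Cost to traveler: $345.60. OOP to date $1,949.80. Insurer: $864 − $345.60 = $518.40.
Claim 3 — $4,231: 40% coinsurance on $4,231 = $1,692.40. Traveler pays $1,692.40; OOP now $3,642.20. Insurer: $4,231 − $1,692.40 = $2,538.60.
Claim 4 — $8,900: deductible met; 40% of $8,900 = $3,560. That would push OOP to $7,202.20, over the $7,200 cap, so traveler pays $7,200 − $3,642.20 = $3,557.80. Plan pays $8,900 − $3,557.80 = $5,342.20.

$5,342.20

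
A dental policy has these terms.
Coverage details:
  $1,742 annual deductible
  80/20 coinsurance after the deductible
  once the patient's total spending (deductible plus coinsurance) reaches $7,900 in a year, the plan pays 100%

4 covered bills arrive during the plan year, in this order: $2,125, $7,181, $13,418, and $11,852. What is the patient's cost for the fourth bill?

$1,961.60

Claim 1 ($2,125): $1,742 to deductible, leaving $383; 20% of $383 = $76.60. Cost to patient: $1,818.60. OOP to date $1,818.60.
Claim 2 ($7,181): 20% coinsurance on $7,181 = $1,436.20. Patient pays $1,436.20; OOP now $3,254.80.
Claim 3 ($13,418): deductible already satisfied, so patient's share is 20% × $13,418 = $2,683.60. Patient pays $2,683.60; OOP now $5,938.40.
Claim 4 ($11,852): deductible met; 20% of $11,852 = $2,370.40. OOP would hit $8,308.80 > $7,900, so the cap limits the patient to $7,900 − $5,938.40 = $1,961.60.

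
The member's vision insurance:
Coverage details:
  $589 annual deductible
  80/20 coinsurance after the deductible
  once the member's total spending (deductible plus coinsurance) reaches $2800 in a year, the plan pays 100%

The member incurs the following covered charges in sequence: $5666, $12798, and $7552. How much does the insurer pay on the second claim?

$11602.40

Claim 1 — $5666: deductible takes $589, $5077 remains; 20% of $5077 = $1015.40. Member owes $1604.40 (running OOP $1604.40). Insurer: $5666 − $1604.40 = $4061.60.
Claim 2 — $12798: deductible already satisfied, so member's share is 20% × $12798 = $2559.60. That would push OOP to $4164, over the $2800 cap, so member pays $2800 − $1604.40 = $1195.60. Insurer: $12798 − $1195.60 = $11602.40.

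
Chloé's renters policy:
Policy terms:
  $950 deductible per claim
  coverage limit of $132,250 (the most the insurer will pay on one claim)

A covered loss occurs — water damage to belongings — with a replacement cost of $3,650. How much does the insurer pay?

Subtract the deductible: $3,650 − $950 = $2,700.
$2,700 is within the $132,250 limit, so the insurer pays $2,700.

$2,700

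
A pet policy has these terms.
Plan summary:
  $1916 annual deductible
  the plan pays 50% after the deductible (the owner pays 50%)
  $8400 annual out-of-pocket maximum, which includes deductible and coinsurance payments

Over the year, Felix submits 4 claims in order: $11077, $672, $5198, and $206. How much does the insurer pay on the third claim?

Claim 1 — $11077: $1916 finishes the deductible; $9161 goes to coinsurance; 50% of $9161 = $4580.50. Owner pays $6496.50; OOP now $6496.50. Plan pays $11077 − $6496.50 = $4580.50.
Claim 2 — $672: deductible already satisfied, so owner's share is 50% × $672 = $336. Owner pays $336; OOP now $6832.50. Plan pays $672 − $336 = $336.
Claim 3 — $5198: 50% coinsurance on $5198 = $2599. That would push OOP to $9431.50, over the $8400 cap, so owner pays $8400 − $6832.50 = $1567.50. Insurer: $5198 − $1567.50 = $3630.50.

$3630.50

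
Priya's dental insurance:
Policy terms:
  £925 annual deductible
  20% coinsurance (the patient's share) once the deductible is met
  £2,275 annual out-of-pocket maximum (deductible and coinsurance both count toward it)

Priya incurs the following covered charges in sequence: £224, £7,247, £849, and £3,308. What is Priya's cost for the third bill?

Bill 1, £224: entire amount goes to the deductible. Patient pays £224; OOP now £224.
Bill 2, £7,247: deductible takes £701, £6,546 remains; patient's 20% is £1,309.20. Patient pays £2,010.20; OOP now £2,234.20.
Bill 3, £849: 20% coinsurance on £849 = £169.80. Adding that to £2,234.20 gives £2,404, past the £2,275 cap; patient pays only £2,275 − £2,234.20 = £40.80.

£40.80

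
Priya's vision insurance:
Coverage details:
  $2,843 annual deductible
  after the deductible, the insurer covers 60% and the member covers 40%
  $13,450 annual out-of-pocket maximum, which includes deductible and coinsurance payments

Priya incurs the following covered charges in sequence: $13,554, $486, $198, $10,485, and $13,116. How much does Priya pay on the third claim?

Bill 1, $13,554: $2,843 finishes the deductible; $10,711 goes to coinsurance; 40% of $10,711 = $4,284.40. Cost to member: $7,127.40. OOP to date $7,127.40.
Bill 2, $486: deductible met; 40% of $486 = $194.40. Member pays $194.40; OOP now $7,321.80.
Bill 3, $198: deductible already satisfied, so member's share is 40% × $198 = $79.20. Member owes $79.20 (running OOP $7,401).

$79.20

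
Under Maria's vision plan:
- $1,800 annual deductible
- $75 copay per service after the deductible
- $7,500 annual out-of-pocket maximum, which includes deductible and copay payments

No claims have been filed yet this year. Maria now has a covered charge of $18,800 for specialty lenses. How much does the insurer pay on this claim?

$16,925

Deductible not yet touched, so the first $1,800 of the bill goes to the deductible.
After the $1,800 deductible portion, $18,800 − $1,800 = $17,000 is subject to the copay.
Copay on this service: $75.
So the member owes $1,800 + $75 = $1,875 before any cap.
Year-to-date out-of-pocket becomes $0 + $1,875 = $1,875, still under the $7,500 maximum, so no cap applies.
The plan picks up $18,800 − $1,875 = $16,925.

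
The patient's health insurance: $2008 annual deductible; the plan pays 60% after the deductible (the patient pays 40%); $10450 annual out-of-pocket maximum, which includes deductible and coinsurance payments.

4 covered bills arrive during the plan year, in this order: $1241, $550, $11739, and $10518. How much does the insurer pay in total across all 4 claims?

$13598

Claim 1 ($1241): all of it applies to the deductible. Cost to patient: $1241. OOP to date $1241. Insurer: $1241 − $1241 = $0.
Claim 2 ($550): fully absorbed by the deductible. Patient owes $550 (running OOP $1791). Plan pays $550 − $550 = $0.
Claim 3 ($11739): deductible takes $217, $11522 remains; 40% of $11522 = $4608.80. Patient owes $4825.80 (running OOP $6616.80). Insurer: $11739 − $4825.80 = $6913.20.
Claim 4 ($10518): deductible met; 40% of $10518 = $4207.20. Adding that to $6616.80 gives $10824, past the $10450 cap; patient pays only $10450 − $6616.80 = $3833.20. Insurer: $10518 − $3833.20 = $6684.80.
Insurer total = bills − patient's total = $24048 − $10450 = $13598.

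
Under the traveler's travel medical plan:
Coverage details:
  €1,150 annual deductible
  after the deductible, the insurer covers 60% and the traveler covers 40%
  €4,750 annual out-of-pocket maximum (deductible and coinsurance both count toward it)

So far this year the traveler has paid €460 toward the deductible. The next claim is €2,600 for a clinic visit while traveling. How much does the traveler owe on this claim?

Deductible still to meet: €1,150 − €460 = €690.
That leaves €2,600 − €690 = €1,910 for coinsurance.
Coinsurance: €1,910 × 40% = €764.
So the traveler owes €690 + €764 = €1,454 before any cap.
Total out-of-pocket so far would be €460 + €1,454 = €1,914, below the €4,750 cap — no reduction.

€1,454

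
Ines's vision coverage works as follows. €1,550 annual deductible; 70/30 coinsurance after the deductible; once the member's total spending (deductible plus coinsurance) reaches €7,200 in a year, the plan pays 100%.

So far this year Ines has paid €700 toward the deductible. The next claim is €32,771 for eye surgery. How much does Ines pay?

€6,500

Remaining deductible: €1,550 − €700 = €850.
After the €850 deductible portion, €32,771 − €850 = €31,921 is subject to coinsurance.
Member's 30% share of €31,921 is €9,576.30.
Member responsibility before any cap: €850 + €9,576.30 = €10,426.30.
Adding €10,426.30 to the €700 already spent would give €11,126.30, which exceeds the €7,200 cap; the member pays just €7,200 − €700 = €6,500.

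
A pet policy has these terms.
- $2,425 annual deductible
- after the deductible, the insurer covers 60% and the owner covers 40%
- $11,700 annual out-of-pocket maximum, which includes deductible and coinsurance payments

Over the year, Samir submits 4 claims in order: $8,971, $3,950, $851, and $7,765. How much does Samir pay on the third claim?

$340.40

Claim 1 ($8,971): deductible takes $2,425, $6,546 remains; owner's 40% is $2,618.40. Owner owes $5,043.40 (running OOP $5,043.40).
Claim 2 ($3,950): deductible met; 40% of $3,950 = $1,580. Cost to owner: $1,580. OOP to date $6,623.40.
Claim 3 ($851): deductible met; 40% of $851 = $340.40. Cost to owner: $340.40. OOP to date $6,963.80.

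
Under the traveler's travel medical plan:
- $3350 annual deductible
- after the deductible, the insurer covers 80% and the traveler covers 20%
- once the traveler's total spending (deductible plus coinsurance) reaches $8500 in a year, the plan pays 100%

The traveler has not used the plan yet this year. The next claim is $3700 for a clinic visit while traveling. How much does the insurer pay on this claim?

$280

Deductible not yet touched, so the first $3350 of the bill goes to the deductible.
The remaining $350 (= $3700 − $3350) moves to coinsurance.
Coinsurance: $350 × 20% = $70.
That puts the traveler's cost at $3350 + $70 = $3420 before any cap.
Year-to-date out-of-pocket becomes $0 + $3420 = $3420, still under the $8500 maximum, so no cap applies.
The plan picks up $3700 − $3420 = $280.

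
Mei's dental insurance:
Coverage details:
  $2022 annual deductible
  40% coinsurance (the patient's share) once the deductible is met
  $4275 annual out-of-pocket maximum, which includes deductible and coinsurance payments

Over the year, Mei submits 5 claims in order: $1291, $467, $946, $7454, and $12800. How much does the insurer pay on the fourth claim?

$5473.80

#1 ($1291): all of it applies to the deductible. Patient owes $1291 (running OOP $1291). Plan pays $1291 − $1291 = $0.
#2 ($467): fully absorbed by the deductible. Patient owes $467 (running OOP $1758). Plan pays $467 − $467 = $0.
#3 ($946): $264 finishes the deductible; $682 goes to coinsurance; patient's 40% is $272.80. Patient pays $536.80; OOP now $2294.80. Plan pays $946 − $536.80 = $409.20.
#4 ($7454): deductible met; 40% of $7454 = $2981.60. OOP would hit $5276.40 > $4275, so the cap limits the patient to $4275 − $2294.80 = $1980.20. Plan pays $7454 − $1980.20 = $5473.80.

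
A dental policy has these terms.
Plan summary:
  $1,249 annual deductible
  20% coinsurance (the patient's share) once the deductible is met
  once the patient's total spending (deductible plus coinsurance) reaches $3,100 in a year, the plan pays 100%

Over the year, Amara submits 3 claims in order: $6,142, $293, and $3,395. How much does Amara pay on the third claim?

$679

Claim 1 — $6,142: $1,249 finishes the deductible; $4,893 goes to coinsurance; patient's 20% is $978.60. Patient pays $2,227.60; OOP now $2,227.60.
Claim 2 — $293: deductible met; 20% of $293 = $58.60. Cost to patient: $58.60. OOP to date $2,286.20.
Claim 3 — $3,395: deductible already satisfied, so patient's share is 20% × $3,395 = $679. Patient owes $679 (running OOP $2,965.20).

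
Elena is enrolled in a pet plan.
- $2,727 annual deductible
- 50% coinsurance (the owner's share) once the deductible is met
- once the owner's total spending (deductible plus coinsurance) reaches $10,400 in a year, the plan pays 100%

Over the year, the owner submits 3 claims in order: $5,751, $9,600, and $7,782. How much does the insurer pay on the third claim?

Claim 1 ($5,751): deductible takes $2,727, $3,024 remains; 50% of $3,024 = $1,512. Owner owes $4,239 (running OOP $4,239). Insurer: $5,751 − $4,239 = $1,512.
Claim 2 ($9,600): deductible met; 50% of $9,600 = $4,800. Owner pays $4,800; OOP now $9,039. Insurer: $9,600 − $4,800 = $4,800.
Claim 3 ($7,782): deductible already satisfied, so owner's share is 50% × $7,782 = $3,891. OOP would hit $12,930 > $10,400, so the cap limits the owner to $10,400 − $9,039 = $1,361. Plan pays $7,782 − $1,361 = $6,421.

$6,421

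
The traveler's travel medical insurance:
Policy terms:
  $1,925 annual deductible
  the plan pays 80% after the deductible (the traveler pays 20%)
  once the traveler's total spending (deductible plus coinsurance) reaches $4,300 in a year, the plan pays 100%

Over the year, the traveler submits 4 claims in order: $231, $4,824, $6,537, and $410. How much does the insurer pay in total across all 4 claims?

$8,061.60

Claim 1 — $231: fully absorbed by the deductible. Cost to traveler: $231. OOP to date $231. Insurer: $231 − $231 = $0.
Claim 2 — $4,824: deductible takes $1,694, $3,130 remains; 20% of $3,130 = $626. Traveler owes $2,320 (running OOP $2,551). Plan pays $4,824 − $2,320 = $2,504.
Claim 3 — $6,537: 20% coinsurance on $6,537 = $1,307.40. Traveler owes $1,307.40 (running OOP $3,858.40). Insurer: $6,537 − $1,307.40 = $5,229.60.
Claim 4 — $410: deductible met; 20% of $410 = $82. Traveler owes $82 (running OOP $3,940.40). Plan pays $410 − $82 = $328.
Insurer total: $0 + $2,504 + $5,229.60 + $328 = $8,061.60.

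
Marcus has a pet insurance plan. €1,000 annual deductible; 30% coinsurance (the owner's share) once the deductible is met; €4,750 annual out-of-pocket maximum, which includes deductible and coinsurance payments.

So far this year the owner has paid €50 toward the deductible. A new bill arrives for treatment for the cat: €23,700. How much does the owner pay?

€50 of the €1,000 deductible is already met, leaving €950.
After the €950 deductible portion, €23,700 − €950 = €22,750 is subject to coinsurance.
30% of €22,750 = €6,825 falls to the owner.
So the owner owes €950 + €6,825 = €7,775 before any cap.
Year-to-date out-of-pocket would reach €50 + €7,775 = €7,825, above the €4,750 maximum, so the owner pays only €4,750 − €50 = €4,700.

€4,700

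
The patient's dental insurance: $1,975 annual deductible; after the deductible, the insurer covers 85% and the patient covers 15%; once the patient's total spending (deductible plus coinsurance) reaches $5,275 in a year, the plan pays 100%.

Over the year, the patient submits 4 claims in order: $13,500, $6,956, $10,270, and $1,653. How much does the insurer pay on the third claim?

$9,742.15

Bill 1, $13,500: deductible takes $1,975, $11,525 remains; 15% of $11,525 = $1,728.75. Patient owes $3,703.75 (running OOP $3,703.75). Insurer: $13,500 − $3,703.75 = $9,796.25.
Bill 2, $6,956: deductible met; 15% of $6,956 = $1,043.40. Patient pays $1,043.40; OOP now $4,747.15. Plan pays $6,956 − $1,043.40 = $5,912.60.
Bill 3, $10,270: deductible already satisfied, so patient's share is 15% × $10,270 = $1,540.50. Adding that to $4,747.15 gives $6,287.65, past the $5,275 cap; patient pays only $5,275 − $4,747.15 = $527.85. Insurer: $10,270 − $527.85 = $9,742.15.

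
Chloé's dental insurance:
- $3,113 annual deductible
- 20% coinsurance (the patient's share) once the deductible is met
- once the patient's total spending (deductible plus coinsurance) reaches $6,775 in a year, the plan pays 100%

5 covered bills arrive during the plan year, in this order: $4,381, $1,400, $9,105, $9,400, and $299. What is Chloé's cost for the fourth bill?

Claim 1 ($4,381): deductible takes $3,113, $1,268 remains; patient's 20% is $253.60. Patient owes $3,366.60 (running OOP $3,366.60).
Claim 2 ($1,400): deductible met; 20% of $1,400 = $280. Cost to patient: $280. OOP to date $3,646.60.
Claim 3 ($9,105): deductible already satisfied, so patient's share is 20% × $9,105 = $1,821. Cost to patient: $1,821. OOP to date $5,467.60.
Claim 4 ($9,400): deductible met; 20% of $9,400 = $1,880. OOP would hit $7,347.60 > $6,775, so the cap limits the patient to $6,775 − $5,467.60 = $1,307.40.

$1,307.40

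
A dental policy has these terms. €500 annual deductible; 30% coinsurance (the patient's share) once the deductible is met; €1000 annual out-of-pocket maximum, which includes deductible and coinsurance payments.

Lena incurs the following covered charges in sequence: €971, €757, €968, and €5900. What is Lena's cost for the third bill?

Bill 1, €971: €500 finishes the deductible; €471 goes to coinsurance; 30% of €471 = €141.30. Cost to patient: €641.30. OOP to date €641.30.
Bill 2, €757: 30% coinsurance on €757 = €227.10. Cost to patient: €227.10. OOP to date €868.40.
Bill 3, €968: deductible already satisfied, so patient's share is 30% × €968 = €290.40. OOP would hit €1158.80 > €1000, so the cap limits the patient to €1000 − €868.40 = €131.60.

€131.60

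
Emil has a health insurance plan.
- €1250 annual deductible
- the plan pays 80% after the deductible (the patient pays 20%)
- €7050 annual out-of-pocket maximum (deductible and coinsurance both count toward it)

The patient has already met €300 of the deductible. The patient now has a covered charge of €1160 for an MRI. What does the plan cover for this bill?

€300 of the €1250 deductible is already met, leaving €950.
The remaining €210 (= €1160 − €950) moves to coinsurance.
20% of €210 = €42 falls to the patient.
That puts the patient's cost at €950 + €42 = €992 before any cap.
Total out-of-pocket so far would be €300 + €992 = €1292, below the €7050 cap — no reduction.
Insurer pays the balance: €1160 − €992 = €168.

€168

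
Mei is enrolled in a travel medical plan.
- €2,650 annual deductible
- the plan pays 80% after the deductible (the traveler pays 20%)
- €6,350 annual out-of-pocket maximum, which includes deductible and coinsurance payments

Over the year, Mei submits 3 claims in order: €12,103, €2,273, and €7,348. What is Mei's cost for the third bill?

€1,354.80

#1 (€12,103): €2,650 finishes the deductible; €9,453 goes to coinsurance; traveler's 20% is €1,890.60. Cost to traveler: €4,540.60. OOP to date €4,540.60.
#2 (€2,273): 20% coinsurance on €2,273 = €454.60. Traveler pays €454.60; OOP now €4,995.20.
#3 (€7,348): deductible met; 20% of €7,348 = €1,469.60. Adding that to €4,995.20 gives €6,464.80, past the €6,350 cap; traveler pays only €6,350 − €4,995.20 = €1,354.80.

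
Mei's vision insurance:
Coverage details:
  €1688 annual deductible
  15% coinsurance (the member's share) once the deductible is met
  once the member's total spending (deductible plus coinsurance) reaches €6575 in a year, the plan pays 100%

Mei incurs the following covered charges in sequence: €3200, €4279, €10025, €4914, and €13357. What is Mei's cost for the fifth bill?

€1777.50

Claim 1 (€3200): €1688 to deductible, leaving €1512; coinsurance €1512 × 15% = €226.80. Cost to member: €1914.80. OOP to date €1914.80.
Claim 2 (€4279): deductible met; 15% of €4279 = €641.85. Member pays €641.85; OOP now €2556.65.
Claim 3 (€10025): 15% coinsurance on €10025 = €1503.75. Member pays €1503.75; OOP now €4060.40.
Claim 4 (€4914): 15% coinsurance on €4914 = €737.10. Member pays €737.10; OOP now €4797.50.
Claim 5 (€13357): deductible met; 15% of €13357 = €2003.55. OOP would hit €6801.05 > €6575, so the cap limits the member to €6575 − €4797.50 = €1777.50.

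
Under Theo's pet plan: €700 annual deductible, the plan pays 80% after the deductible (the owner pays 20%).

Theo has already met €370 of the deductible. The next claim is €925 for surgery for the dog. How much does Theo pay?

€449

Deductible still to meet: €700 − €370 = €330.
The remaining €595 (= €925 − €330) moves to coinsurance.
Owner's 20% share of €595 is €119.
Owner responsibility: €330 + €119 = €449.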